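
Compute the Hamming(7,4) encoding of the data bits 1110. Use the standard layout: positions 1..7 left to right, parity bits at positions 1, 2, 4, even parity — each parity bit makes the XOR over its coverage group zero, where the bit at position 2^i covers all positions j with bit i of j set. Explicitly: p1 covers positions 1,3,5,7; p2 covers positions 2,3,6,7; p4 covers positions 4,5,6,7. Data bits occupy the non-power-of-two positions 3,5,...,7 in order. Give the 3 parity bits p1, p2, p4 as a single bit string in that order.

Place data bits at non-power-of-two positions: b3=1, b5=1, b6=1, b7=0.
p1 = XOR of data positions {3,5,7} = 1⊕1⊕0 = 0
p2 = XOR of data positions {3,6,7} = 1⊕1⊕0 = 0
p4 = XOR of data positions {5,6,7} = 1⊕1⊕0 = 0
Parity bits p1,p2,p4 = 000

000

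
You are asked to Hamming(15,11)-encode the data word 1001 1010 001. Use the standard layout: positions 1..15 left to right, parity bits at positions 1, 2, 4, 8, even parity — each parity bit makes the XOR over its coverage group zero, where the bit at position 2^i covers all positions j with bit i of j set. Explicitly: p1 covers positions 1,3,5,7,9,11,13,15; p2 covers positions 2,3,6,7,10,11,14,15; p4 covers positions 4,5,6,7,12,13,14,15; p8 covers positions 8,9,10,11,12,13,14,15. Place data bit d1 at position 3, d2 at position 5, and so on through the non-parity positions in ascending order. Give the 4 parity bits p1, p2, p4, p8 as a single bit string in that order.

1001

Place data bits at non-power-of-two positions: b3=1, b5=0, b6=0, b7=1, b9=1, b10=0, b11=1, b12=0, b13=0, b14=0, b15=1.
p1 = XOR of data positions {3,5,7,9,11,13,15} = 1⊕0⊕1⊕1⊕1⊕0⊕1 = 1
p2 = XOR of data positions {3,6,7,10,11,14,15} = 1⊕0⊕1⊕0⊕1⊕0⊕1 = 0
p4 = XOR of data positions {5,6,7,12,13,14,15} = 0⊕0⊕1⊕0⊕0⊕0⊕1 = 0
p8 = XOR of data positions {9,10,11,12,13,14,15} = 1⊕0⊕1⊕0⊕0⊕0⊕1 = 1
Parity bits p1,p2,p4,p8 = 1001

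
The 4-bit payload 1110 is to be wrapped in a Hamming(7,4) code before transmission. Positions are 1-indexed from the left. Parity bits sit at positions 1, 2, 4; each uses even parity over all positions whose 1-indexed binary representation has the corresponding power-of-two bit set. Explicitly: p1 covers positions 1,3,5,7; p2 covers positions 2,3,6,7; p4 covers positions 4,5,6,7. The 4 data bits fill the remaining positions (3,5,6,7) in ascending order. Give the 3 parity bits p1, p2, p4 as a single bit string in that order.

Place data bits at non-power-of-two positions: b3=1, b5=1, b6=1, b7=0.
p1 = XOR of data positions {3,5,7} = 1⊕1⊕0 = 0
p2 = XOR of data positions {3,6,7} = 1⊕1⊕0 = 0
p4 = XOR of data positions {5,6,7} = 1⊕1⊕0 = 0
Parity bits p1,p2,p4 = 000

000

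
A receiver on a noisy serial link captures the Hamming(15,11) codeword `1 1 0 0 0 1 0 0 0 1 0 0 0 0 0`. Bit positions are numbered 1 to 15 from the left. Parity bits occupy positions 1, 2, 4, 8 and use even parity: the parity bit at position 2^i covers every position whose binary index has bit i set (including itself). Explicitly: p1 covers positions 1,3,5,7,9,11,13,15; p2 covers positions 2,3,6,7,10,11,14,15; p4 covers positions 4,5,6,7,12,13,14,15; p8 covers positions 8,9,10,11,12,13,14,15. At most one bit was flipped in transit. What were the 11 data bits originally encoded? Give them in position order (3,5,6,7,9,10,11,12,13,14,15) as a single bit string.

00100100001

s1: b1⊕b3⊕b5⊕b7⊕b9⊕b11⊕b13⊕b15 = 1⊕0⊕0⊕0⊕0⊕0⊕0⊕0 = 1
s2: b2⊕b3⊕b6⊕b7⊕b10⊕b11⊕b14⊕b15 = 1⊕0⊕1⊕0⊕1⊕0⊕0⊕0 = 1
s4: b4⊕b5⊕b6⊕b7⊕b12⊕b13⊕b14⊕b15 = 0⊕0⊕1⊕0⊕0⊕0⊕0⊕0 = 1
s8: b8⊕b9⊕b10⊕b11⊕b12⊕b13⊕b14⊕b15 = 0⊕0⊕1⊕0⊕0⊕0⊕0⊕0 = 1
Syndrome (s8...s1) = 1111 → position 15.
Flip bit 15: corrected codeword = 110001000100001
Data bits at positions 3,5,6,7,9,10,11,12,13,14,15: 00100100001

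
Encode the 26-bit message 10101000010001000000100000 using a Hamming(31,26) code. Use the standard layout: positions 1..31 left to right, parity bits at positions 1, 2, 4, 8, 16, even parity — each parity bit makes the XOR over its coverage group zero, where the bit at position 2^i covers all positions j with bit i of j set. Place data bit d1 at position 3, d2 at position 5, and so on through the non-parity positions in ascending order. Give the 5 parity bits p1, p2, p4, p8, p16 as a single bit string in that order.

Place data bits at non-power-of-two positions: b3=1, b5=0, b6=1, b7=0, b9=1, b10=0, b11=0, b12=0, b13=0, b14=1, b15=0, b17=0, b18=0, b19=1, b20=0, b21=0, b22=0, b23=0, b24=0, b25=0, b26=1, b27=0, b28=0, b29=0, b30=0, b31=0.
p1 = XOR of data positions {3,5,7,9,11,13,15,17,19,21,23,25,27,29,31} = 1⊕0⊕0⊕1⊕0⊕0⊕0⊕0⊕1⊕0⊕0⊕0⊕0⊕0⊕0 = 1
p2 = XOR of data positions {3,6,7,10,11,14,15,18,19,22,23,26,27,30,31} = 1⊕1⊕0⊕0⊕0⊕1⊕0⊕0⊕1⊕0⊕0⊕1⊕0⊕0⊕0 = 1
p4 = XOR of data positions {5,6,7,12,13,14,15,20,21,22,23,28,29,30,31} = 0⊕1⊕0⊕0⊕0⊕1⊕0⊕0⊕0⊕0⊕0⊕0⊕0⊕0⊕0 = 0
p8 = XOR of data positions {9,10,11,12,13,14,15,24,25,26,27,28,29,30,31} = 1⊕0⊕0⊕0⊕0⊕1⊕0⊕0⊕0⊕1⊕0⊕0⊕0⊕0⊕0 = 1
p16 = XOR of data positions {17,18,19,20,21,22,23,24,25,26,27,28,29,30,31} = 0⊕0⊕1⊕0⊕0⊕0⊕0⊕0⊕0⊕1⊕0⊕0⊕0⊕0⊕0 = 0
Parity bits p1,p2,p4,p8,p16 = 11010

11010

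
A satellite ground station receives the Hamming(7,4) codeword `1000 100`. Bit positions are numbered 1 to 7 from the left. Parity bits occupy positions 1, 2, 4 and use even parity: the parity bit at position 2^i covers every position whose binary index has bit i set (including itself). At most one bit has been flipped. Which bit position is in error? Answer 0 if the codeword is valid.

s1: b1⊕b3⊕b5⊕b7 = 1⊕0⊕1⊕0 = 0
s2: b2⊕b3⊕b6⊕b7 = 0⊕0⊕0⊕0 = 0
s4: b4⊕b5⊕b6⊕b7 = 0⊕1⊕0⊕0 = 1
Syndrome (s4...s1) = 100 → position 4.

4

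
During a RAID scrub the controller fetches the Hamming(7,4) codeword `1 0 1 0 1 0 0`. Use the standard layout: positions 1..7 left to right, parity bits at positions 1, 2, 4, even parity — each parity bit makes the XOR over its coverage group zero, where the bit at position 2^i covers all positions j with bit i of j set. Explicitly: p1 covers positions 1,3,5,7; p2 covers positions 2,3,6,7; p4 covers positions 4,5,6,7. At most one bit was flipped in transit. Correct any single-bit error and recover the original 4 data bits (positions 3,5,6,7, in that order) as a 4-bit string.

1101

s1: b1⊕b3⊕b5⊕b7 = 1⊕1⊕1⊕0 = 1
s2: b2⊕b3⊕b6⊕b7 = 0⊕1⊕0⊕0 = 1
s4: b4⊕b5⊕b6⊕b7 = 0⊕1⊕0⊕0 = 1
Syndrome (s4...s1) = 111 → position 7.
Flip bit 7: corrected codeword = 1010101
Data bits at positions 3,5,6,7: 1101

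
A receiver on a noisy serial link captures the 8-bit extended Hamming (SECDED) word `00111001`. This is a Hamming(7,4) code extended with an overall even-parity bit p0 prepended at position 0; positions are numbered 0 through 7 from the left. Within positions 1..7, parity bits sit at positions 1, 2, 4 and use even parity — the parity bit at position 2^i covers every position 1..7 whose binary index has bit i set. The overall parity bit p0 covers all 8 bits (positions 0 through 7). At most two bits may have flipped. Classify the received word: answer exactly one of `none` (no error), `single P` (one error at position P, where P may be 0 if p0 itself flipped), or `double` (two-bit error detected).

s1: b1⊕b3⊕b5⊕b7 = 0⊕1⊕0⊕1 = 0
s2: b2⊕b3⊕b6⊕b7 = 1⊕1⊕0⊕1 = 1
s4: b4⊕b5⊕b6⊕b7 = 1⊕0⊕0⊕1 = 0
Syndrome (s4...s1) = 010 → position 2.
Overall parity (XOR of all 8 bits, including p0): 0⊕0⊕1⊕1⊕1⊕0⊕0⊕1 = 0
Overall=0, syndrome position=2 → double-bit error detected (uncorrectable).

double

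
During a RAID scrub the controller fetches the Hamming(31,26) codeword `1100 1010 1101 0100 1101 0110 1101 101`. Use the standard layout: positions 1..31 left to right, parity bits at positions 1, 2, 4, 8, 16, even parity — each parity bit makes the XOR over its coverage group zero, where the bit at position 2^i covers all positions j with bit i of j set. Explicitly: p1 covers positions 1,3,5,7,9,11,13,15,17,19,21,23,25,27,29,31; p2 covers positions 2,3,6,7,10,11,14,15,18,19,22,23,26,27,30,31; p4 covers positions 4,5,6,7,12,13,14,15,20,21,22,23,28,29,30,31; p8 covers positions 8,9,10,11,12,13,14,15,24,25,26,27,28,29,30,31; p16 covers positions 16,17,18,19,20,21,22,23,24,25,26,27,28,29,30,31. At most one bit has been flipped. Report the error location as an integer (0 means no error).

11

s1: b1⊕b3⊕b5⊕b7⊕b9⊕b11⊕b13⊕b15⊕b17⊕b19⊕b21⊕b23⊕b25⊕b27⊕b29⊕b31 = 1⊕0⊕1⊕1⊕1⊕0⊕0⊕0⊕1⊕0⊕0⊕1⊕1⊕0⊕1⊕1 = 1
s2: b2⊕b3⊕b6⊕b7⊕b10⊕b11⊕b14⊕b15⊕b18⊕b19⊕b22⊕b23⊕b26⊕b27⊕b30⊕b31 = 1⊕0⊕0⊕1⊕1⊕0⊕1⊕0⊕1⊕0⊕1⊕1⊕1⊕0⊕0⊕1 = 1
s4: b4⊕b5⊕b6⊕b7⊕b12⊕b13⊕b14⊕b15⊕b20⊕b21⊕b22⊕b23⊕b28⊕b29⊕b30⊕b31 = 0⊕1⊕0⊕1⊕1⊕0⊕1⊕0⊕1⊕0⊕1⊕1⊕1⊕1⊕0⊕1 = 0
s8: b8⊕b9⊕b10⊕b11⊕b12⊕b13⊕b14⊕b15⊕b24⊕b25⊕b26⊕b27⊕b28⊕b29⊕b30⊕b31 = 0⊕1⊕1⊕0⊕1⊕0⊕1⊕0⊕0⊕1⊕1⊕0⊕1⊕1⊕0⊕1 = 1
s16: b16⊕b17⊕b18⊕b19⊕b20⊕b21⊕b22⊕b23⊕b24⊕b25⊕b26⊕b27⊕b28⊕b29⊕b30⊕b31 = 0⊕1⊕1⊕0⊕1⊕0⊕1⊕1⊕0⊕1⊕1⊕0⊕1⊕1⊕0⊕1 = 0
Syndrome (s16...s1) = 01011 → position 11.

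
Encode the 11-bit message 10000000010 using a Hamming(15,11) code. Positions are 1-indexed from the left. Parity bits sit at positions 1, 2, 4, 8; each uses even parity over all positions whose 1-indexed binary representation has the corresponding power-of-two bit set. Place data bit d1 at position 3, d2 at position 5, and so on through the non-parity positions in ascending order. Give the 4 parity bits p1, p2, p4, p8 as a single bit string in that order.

Place data bits at non-power-of-two positions: b3=1, b5=0, b6=0, b7=0, b9=0, b10=0, b11=0, b12=0, b13=0, b14=1, b15=0.
p1 = XOR of data positions {3,5,7,9,11,13,15} = 1⊕0⊕0⊕0⊕0⊕0⊕0 = 1
p2 = XOR of data positions {3,6,7,10,11,14,15} = 1⊕0⊕0⊕0⊕0⊕1⊕0 = 0
p4 = XOR of data positions {5,6,7,12,13,14,15} = 0⊕0⊕0⊕0⊕0⊕1⊕0 = 1
p8 = XOR of data positions {9,10,11,12,13,14,15} = 0⊕0⊕0⊕0⊕0⊕1⊕0 = 1
Parity bits p1,p2,p4,p8 = 1011

1011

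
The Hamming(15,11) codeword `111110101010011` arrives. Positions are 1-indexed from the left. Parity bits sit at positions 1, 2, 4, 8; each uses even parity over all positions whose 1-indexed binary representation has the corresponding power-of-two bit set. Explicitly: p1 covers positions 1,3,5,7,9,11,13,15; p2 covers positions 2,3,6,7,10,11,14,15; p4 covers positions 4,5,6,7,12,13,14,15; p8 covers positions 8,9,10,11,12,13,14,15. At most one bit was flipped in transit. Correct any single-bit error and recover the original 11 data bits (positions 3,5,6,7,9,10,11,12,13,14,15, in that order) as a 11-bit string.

s1: b1⊕b3⊕b5⊕b7⊕b9⊕b11⊕b13⊕b15 = 1⊕1⊕1⊕1⊕1⊕1⊕0⊕1 = 1
s2: b2⊕b3⊕b6⊕b7⊕b10⊕b11⊕b14⊕b15 = 1⊕1⊕0⊕1⊕0⊕1⊕1⊕1 = 0
s4: b4⊕b5⊕b6⊕b7⊕b12⊕b13⊕b14⊕b15 = 1⊕1⊕0⊕1⊕0⊕0⊕1⊕1 = 1
s8: b8⊕b9⊕b10⊕b11⊕b12⊕b13⊕b14⊕b15 = 0⊕1⊕0⊕1⊕0⊕0⊕1⊕1 = 0
Syndrome (s8...s1) = 0101 → position 5.
Flip bit 5: corrected codeword = 111100101010011
Data bits at positions 3,5,6,7,9,10,11,12,13,14,15: 10011010011

10011010011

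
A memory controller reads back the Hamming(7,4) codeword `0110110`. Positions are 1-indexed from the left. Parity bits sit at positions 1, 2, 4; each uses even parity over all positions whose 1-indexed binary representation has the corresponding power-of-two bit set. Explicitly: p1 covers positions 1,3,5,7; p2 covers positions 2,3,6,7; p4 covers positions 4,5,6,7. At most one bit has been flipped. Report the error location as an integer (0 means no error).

s1: b1⊕b3⊕b5⊕b7 = 0⊕1⊕1⊕0 = 0
s2: b2⊕b3⊕b6⊕b7 = 1⊕1⊕1⊕0 = 1
s4: b4⊕b5⊕b6⊕b7 = 0⊕1⊕1⊕0 = 0
Syndrome (s4...s1) = 010 → position 2.

2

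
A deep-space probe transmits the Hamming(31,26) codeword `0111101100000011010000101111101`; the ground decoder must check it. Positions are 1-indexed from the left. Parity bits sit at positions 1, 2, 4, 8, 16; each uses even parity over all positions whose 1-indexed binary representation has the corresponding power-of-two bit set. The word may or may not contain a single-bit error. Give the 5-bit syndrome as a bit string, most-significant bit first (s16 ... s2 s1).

10011

s1: b1⊕b3⊕b5⊕b7⊕b9⊕b11⊕b13⊕b15⊕b17⊕b19⊕b21⊕b23⊕b25⊕b27⊕b29⊕b31 = 0⊕1⊕1⊕1⊕0⊕0⊕0⊕1⊕0⊕0⊕0⊕1⊕1⊕1⊕1⊕1 = 1
s2: b2⊕b3⊕b6⊕b7⊕b10⊕b11⊕b14⊕b15⊕b18⊕b19⊕b22⊕b23⊕b26⊕b27⊕b30⊕b31 = 1⊕1⊕0⊕1⊕0⊕0⊕0⊕1⊕1⊕0⊕0⊕1⊕1⊕1⊕0⊕1 = 1
s4: b4⊕b5⊕b6⊕b7⊕b12⊕b13⊕b14⊕b15⊕b20⊕b21⊕b22⊕b23⊕b28⊕b29⊕b30⊕b31 = 1⊕1⊕0⊕1⊕0⊕0⊕0⊕1⊕0⊕0⊕0⊕1⊕1⊕1⊕0⊕1 = 0
s8: b8⊕b9⊕b10⊕b11⊕b12⊕b13⊕b14⊕b15⊕b24⊕b25⊕b26⊕b27⊕b28⊕b29⊕b30⊕b31 = 1⊕0⊕0⊕0⊕0⊕0⊕0⊕1⊕0⊕1⊕1⊕1⊕1⊕1⊕0⊕1 = 0
s16: b16⊕b17⊕b18⊕b19⊕b20⊕b21⊕b22⊕b23⊕b24⊕b25⊕b26⊕b27⊕b28⊕b29⊕b30⊕b31 = 1⊕0⊕1⊕0⊕0⊕0⊕0⊕1⊕0⊕1⊕1⊕1⊕1⊕1⊕0⊕1 = 1
Syndrome (s16...s1) = 10011 → position 19.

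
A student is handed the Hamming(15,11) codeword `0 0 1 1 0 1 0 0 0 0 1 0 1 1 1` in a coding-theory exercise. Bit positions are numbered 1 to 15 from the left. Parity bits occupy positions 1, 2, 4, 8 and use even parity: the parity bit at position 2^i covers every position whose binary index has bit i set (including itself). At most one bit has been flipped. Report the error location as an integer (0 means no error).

6

s1: b1⊕b3⊕b5⊕b7⊕b9⊕b11⊕b13⊕b15 = 0⊕1⊕0⊕0⊕0⊕1⊕1⊕1 = 0
s2: b2⊕b3⊕b6⊕b7⊕b10⊕b11⊕b14⊕b15 = 0⊕1⊕1⊕0⊕0⊕1⊕1⊕1 = 1
s4: b4⊕b5⊕b6⊕b7⊕b12⊕b13⊕b14⊕b15 = 1⊕0⊕1⊕0⊕0⊕1⊕1⊕1 = 1
s8: b8⊕b9⊕b10⊕b11⊕b12⊕b13⊕b14⊕b15 = 0⊕0⊕0⊕1⊕0⊕1⊕1⊕1 = 0
Syndrome (s8...s1) = 0110 → position 6.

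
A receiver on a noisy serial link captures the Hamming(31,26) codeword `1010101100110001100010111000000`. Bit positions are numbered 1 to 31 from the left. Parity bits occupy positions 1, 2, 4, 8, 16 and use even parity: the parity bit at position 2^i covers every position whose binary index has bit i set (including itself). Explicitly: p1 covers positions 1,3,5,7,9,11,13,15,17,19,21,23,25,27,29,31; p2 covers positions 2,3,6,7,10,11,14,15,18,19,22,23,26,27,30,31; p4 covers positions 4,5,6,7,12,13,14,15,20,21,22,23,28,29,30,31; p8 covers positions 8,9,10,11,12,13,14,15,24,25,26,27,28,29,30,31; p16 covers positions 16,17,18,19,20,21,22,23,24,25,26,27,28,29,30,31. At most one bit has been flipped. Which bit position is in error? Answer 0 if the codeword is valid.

s1: b1⊕b3⊕b5⊕b7⊕b9⊕b11⊕b13⊕b15⊕b17⊕b19⊕b21⊕b23⊕b25⊕b27⊕b29⊕b31 = 1⊕1⊕1⊕1⊕0⊕1⊕0⊕0⊕1⊕0⊕1⊕1⊕1⊕0⊕0⊕0 = 1
s2: b2⊕b3⊕b6⊕b7⊕b10⊕b11⊕b14⊕b15⊕b18⊕b19⊕b22⊕b23⊕b26⊕b27⊕b30⊕b31 = 0⊕1⊕0⊕1⊕0⊕1⊕0⊕0⊕0⊕0⊕0⊕1⊕0⊕0⊕0⊕0 = 0
s4: b4⊕b5⊕b6⊕b7⊕b12⊕b13⊕b14⊕b15⊕b20⊕b21⊕b22⊕b23⊕b28⊕b29⊕b30⊕b31 = 0⊕1⊕0⊕1⊕1⊕0⊕0⊕0⊕0⊕1⊕0⊕1⊕0⊕0⊕0⊕0 = 1
s8: b8⊕b9⊕b10⊕b11⊕b12⊕b13⊕b14⊕b15⊕b24⊕b25⊕b26⊕b27⊕b28⊕b29⊕b30⊕b31 = 1⊕0⊕0⊕1⊕1⊕0⊕0⊕0⊕1⊕1⊕0⊕0⊕0⊕0⊕0⊕0 = 1
s16: b16⊕b17⊕b18⊕b19⊕b20⊕b21⊕b22⊕b23⊕b24⊕b25⊕b26⊕b27⊕b28⊕b29⊕b30⊕b31 = 1⊕1⊕0⊕0⊕0⊕1⊕0⊕1⊕1⊕1⊕0⊕0⊕0⊕0⊕0⊕0 = 0
Syndrome (s16...s1) = 01101 → position 13.

13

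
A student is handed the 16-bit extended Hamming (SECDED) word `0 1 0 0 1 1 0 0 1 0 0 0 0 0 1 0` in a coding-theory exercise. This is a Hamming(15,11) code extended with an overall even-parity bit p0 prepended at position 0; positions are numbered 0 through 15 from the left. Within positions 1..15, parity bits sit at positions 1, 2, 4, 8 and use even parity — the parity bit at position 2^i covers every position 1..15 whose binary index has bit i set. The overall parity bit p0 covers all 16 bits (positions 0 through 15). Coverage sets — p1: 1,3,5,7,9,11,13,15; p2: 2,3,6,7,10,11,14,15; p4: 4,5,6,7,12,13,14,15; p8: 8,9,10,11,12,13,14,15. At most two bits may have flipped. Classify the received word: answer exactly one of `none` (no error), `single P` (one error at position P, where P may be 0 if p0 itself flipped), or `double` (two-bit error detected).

single 6

s1: b1⊕b3⊕b5⊕b7⊕b9⊕b11⊕b13⊕b15 = 1⊕0⊕1⊕0⊕0⊕0⊕0⊕0 = 0
s2: b2⊕b3⊕b6⊕b7⊕b10⊕b11⊕b14⊕b15 = 0⊕0⊕0⊕0⊕0⊕0⊕1⊕0 = 1
s4: b4⊕b5⊕b6⊕b7⊕b12⊕b13⊕b14⊕b15 = 1⊕1⊕0⊕0⊕0⊕0⊕1⊕0 = 1
s8: b8⊕b9⊕b10⊕b11⊕b12⊕b13⊕b14⊕b15 = 1⊕0⊕0⊕0⊕0⊕0⊕1⊕0 = 0
Syndrome (s8...s1) = 0110 → position 6.
Overall parity (XOR of all 16 bits, including p0): 0⊕1⊕0⊕0⊕1⊕1⊕0⊕0⊕1⊕0⊕0⊕0⊕0⊕0⊕1⊕0 = 1
Overall=1, syndrome position=6 → single-bit error at position 6.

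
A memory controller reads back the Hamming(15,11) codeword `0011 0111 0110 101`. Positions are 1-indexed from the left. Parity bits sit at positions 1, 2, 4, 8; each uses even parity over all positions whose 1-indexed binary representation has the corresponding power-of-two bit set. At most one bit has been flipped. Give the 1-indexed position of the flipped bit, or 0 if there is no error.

13

s1: b1⊕b3⊕b5⊕b7⊕b9⊕b11⊕b13⊕b15 = 0⊕1⊕0⊕1⊕0⊕1⊕1⊕1 = 1
s2: b2⊕b3⊕b6⊕b7⊕b10⊕b11⊕b14⊕b15 = 0⊕1⊕1⊕1⊕1⊕1⊕0⊕1 = 0
s4: b4⊕b5⊕b6⊕b7⊕b12⊕b13⊕b14⊕b15 = 1⊕0⊕1⊕1⊕0⊕1⊕0⊕1 = 1
s8: b8⊕b9⊕b10⊕b11⊕b12⊕b13⊕b14⊕b15 = 1⊕0⊕1⊕1⊕0⊕1⊕0⊕1 = 1
Syndrome (s8...s1) = 1101 → position 13.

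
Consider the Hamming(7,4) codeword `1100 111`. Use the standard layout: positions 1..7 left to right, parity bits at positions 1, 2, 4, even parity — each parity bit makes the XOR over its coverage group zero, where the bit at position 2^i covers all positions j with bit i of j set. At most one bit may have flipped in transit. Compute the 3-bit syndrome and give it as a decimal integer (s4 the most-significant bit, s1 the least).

7

s1: b1⊕b3⊕b5⊕b7 = 1⊕0⊕1⊕1 = 1
s2: b2⊕b3⊕b6⊕b7 = 1⊕0⊕1⊕1 = 1
s4: b4⊕b5⊕b6⊕b7 = 0⊕1⊕1⊕1 = 1
Syndrome (s4...s1) = 111 → position 7.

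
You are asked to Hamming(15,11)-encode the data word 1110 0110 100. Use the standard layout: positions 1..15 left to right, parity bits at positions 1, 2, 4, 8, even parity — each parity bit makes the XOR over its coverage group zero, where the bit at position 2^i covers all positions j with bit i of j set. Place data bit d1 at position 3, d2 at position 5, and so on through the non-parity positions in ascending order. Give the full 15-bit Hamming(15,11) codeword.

001111010110100

Place data bits at non-power-of-two positions: b3=1, b5=1, b6=1, b7=0, b9=0, b10=1, b11=1, b12=0, b13=1, b14=0, b15=0.
p1 = XOR of data positions {3,5,7,9,11,13,15} = 1⊕1⊕0⊕0⊕1⊕1⊕0 = 0
p2 = XOR of data positions {3,6,7,10,11,14,15} = 1⊕1⊕0⊕1⊕1⊕0⊕0 = 0
p4 = XOR of data positions {5,6,7,12,13,14,15} = 1⊕1⊕0⊕0⊕1⊕0⊕0 = 1
p8 = XOR of data positions {9,10,11,12,13,14,15} = 0⊕1⊕1⊕0⊕1⊕0⊕0 = 1
Codeword b1..b15 = 001111010110100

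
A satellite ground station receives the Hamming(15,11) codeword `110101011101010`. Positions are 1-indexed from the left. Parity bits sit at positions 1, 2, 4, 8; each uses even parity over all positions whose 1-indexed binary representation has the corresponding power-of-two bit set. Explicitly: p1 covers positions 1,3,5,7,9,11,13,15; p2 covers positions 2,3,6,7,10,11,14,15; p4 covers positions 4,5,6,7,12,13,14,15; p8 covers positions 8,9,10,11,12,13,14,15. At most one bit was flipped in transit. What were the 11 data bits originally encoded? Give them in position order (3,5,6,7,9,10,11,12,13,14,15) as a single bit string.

s1: b1⊕b3⊕b5⊕b7⊕b9⊕b11⊕b13⊕b15 = 1⊕0⊕0⊕0⊕1⊕0⊕0⊕0 = 0
s2: b2⊕b3⊕b6⊕b7⊕b10⊕b11⊕b14⊕b15 = 1⊕0⊕1⊕0⊕1⊕0⊕1⊕0 = 0
s4: b4⊕b5⊕b6⊕b7⊕b12⊕b13⊕b14⊕b15 = 1⊕0⊕1⊕0⊕1⊕0⊕1⊕0 = 0
s8: b8⊕b9⊕b10⊕b11⊕b12⊕b13⊕b14⊕b15 = 1⊕1⊕1⊕0⊕1⊕0⊕1⊕0 = 1
Syndrome (s8...s1) = 1000 → position 8.
Flip bit 8: corrected codeword = 110101001101010
Data bits at positions 3,5,6,7,9,10,11,12,13,14,15: 00101101010

00101101010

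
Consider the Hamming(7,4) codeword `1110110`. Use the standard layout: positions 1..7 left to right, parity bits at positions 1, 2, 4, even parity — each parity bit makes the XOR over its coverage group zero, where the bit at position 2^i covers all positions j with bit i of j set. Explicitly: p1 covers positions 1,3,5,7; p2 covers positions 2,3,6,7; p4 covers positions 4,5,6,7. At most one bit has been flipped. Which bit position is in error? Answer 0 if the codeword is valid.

s1: b1⊕b3⊕b5⊕b7 = 1⊕1⊕1⊕0 = 1
s2: b2⊕b3⊕b6⊕b7 = 1⊕1⊕1⊕0 = 1
s4: b4⊕b5⊕b6⊕b7 = 0⊕1⊕1⊕0 = 0
Syndrome (s4...s1) = 011 → position 3.

3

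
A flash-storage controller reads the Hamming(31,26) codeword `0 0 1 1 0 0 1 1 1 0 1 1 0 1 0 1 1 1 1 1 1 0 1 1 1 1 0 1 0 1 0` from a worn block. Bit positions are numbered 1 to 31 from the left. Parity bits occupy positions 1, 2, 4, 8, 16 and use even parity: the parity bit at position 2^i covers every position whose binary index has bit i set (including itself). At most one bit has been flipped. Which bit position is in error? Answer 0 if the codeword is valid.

7

s1: b1⊕b3⊕b5⊕b7⊕b9⊕b11⊕b13⊕b15⊕b17⊕b19⊕b21⊕b23⊕b25⊕b27⊕b29⊕b31 = 0⊕1⊕0⊕1⊕1⊕1⊕0⊕0⊕1⊕1⊕1⊕1⊕1⊕0⊕0⊕0 = 1
s2: b2⊕b3⊕b6⊕b7⊕b10⊕b11⊕b14⊕b15⊕b18⊕b19⊕b22⊕b23⊕b26⊕b27⊕b30⊕b31 = 0⊕1⊕0⊕1⊕0⊕1⊕1⊕0⊕1⊕1⊕0⊕1⊕1⊕0⊕1⊕0 = 1
s4: b4⊕b5⊕b6⊕b7⊕b12⊕b13⊕b14⊕b15⊕b20⊕b21⊕b22⊕b23⊕b28⊕b29⊕b30⊕b31 = 1⊕0⊕0⊕1⊕1⊕0⊕1⊕0⊕1⊕1⊕0⊕1⊕1⊕0⊕1⊕0 = 1
s8: b8⊕b9⊕b10⊕b11⊕b12⊕b13⊕b14⊕b15⊕b24⊕b25⊕b26⊕b27⊕b28⊕b29⊕b30⊕b31 = 1⊕1⊕0⊕1⊕1⊕0⊕1⊕0⊕1⊕1⊕1⊕0⊕1⊕0⊕1⊕0 = 0
s16: b16⊕b17⊕b18⊕b19⊕b20⊕b21⊕b22⊕b23⊕b24⊕b25⊕b26⊕b27⊕b28⊕b29⊕b30⊕b31 = 1⊕1⊕1⊕1⊕1⊕1⊕0⊕1⊕1⊕1⊕1⊕0⊕1⊕0⊕1⊕0 = 0
Syndrome (s16...s1) = 00111 → position 7.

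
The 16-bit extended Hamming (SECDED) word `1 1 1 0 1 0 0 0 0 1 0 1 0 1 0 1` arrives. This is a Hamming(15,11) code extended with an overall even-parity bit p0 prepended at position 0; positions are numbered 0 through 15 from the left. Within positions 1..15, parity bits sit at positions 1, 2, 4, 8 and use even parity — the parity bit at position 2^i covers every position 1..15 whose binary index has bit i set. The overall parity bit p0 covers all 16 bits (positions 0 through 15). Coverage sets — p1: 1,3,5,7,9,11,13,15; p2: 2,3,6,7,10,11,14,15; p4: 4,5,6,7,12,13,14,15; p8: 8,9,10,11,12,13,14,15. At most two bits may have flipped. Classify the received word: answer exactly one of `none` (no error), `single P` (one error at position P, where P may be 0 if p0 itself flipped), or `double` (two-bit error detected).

double

s1: b1⊕b3⊕b5⊕b7⊕b9⊕b11⊕b13⊕b15 = 1⊕0⊕0⊕0⊕1⊕1⊕1⊕1 = 1
s2: b2⊕b3⊕b6⊕b7⊕b10⊕b11⊕b14⊕b15 = 1⊕0⊕0⊕0⊕0⊕1⊕0⊕1 = 1
s4: b4⊕b5⊕b6⊕b7⊕b12⊕b13⊕b14⊕b15 = 1⊕0⊕0⊕0⊕0⊕1⊕0⊕1 = 1
s8: b8⊕b9⊕b10⊕b11⊕b12⊕b13⊕b14⊕b15 = 0⊕1⊕0⊕1⊕0⊕1⊕0⊕1 = 0
Syndrome (s8...s1) = 0111 → position 7.
Overall parity (XOR of all 16 bits, including p0): 1⊕1⊕1⊕0⊕1⊕0⊕0⊕0⊕0⊕1⊕0⊕1⊕0⊕1⊕0⊕1 = 0
Overall=0, syndrome position=7 → double-bit error detected (uncorrectable).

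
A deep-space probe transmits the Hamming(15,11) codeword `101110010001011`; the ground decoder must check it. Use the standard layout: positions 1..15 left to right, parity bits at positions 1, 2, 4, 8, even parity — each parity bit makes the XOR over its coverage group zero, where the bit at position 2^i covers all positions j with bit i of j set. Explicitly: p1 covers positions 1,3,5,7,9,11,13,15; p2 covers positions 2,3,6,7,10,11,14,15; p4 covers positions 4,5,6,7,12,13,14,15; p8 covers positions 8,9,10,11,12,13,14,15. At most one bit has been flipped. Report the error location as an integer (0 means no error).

6

s1: b1⊕b3⊕b5⊕b7⊕b9⊕b11⊕b13⊕b15 = 1⊕1⊕1⊕0⊕0⊕0⊕0⊕1 = 0
s2: b2⊕b3⊕b6⊕b7⊕b10⊕b11⊕b14⊕b15 = 0⊕1⊕0⊕0⊕0⊕0⊕1⊕1 = 1
s4: b4⊕b5⊕b6⊕b7⊕b12⊕b13⊕b14⊕b15 = 1⊕1⊕0⊕0⊕1⊕0⊕1⊕1 = 1
s8: b8⊕b9⊕b10⊕b11⊕b12⊕b13⊕b14⊕b15 = 1⊕0⊕0⊕0⊕1⊕0⊕1⊕1 = 0
Syndrome (s8...s1) = 0110 → position 6.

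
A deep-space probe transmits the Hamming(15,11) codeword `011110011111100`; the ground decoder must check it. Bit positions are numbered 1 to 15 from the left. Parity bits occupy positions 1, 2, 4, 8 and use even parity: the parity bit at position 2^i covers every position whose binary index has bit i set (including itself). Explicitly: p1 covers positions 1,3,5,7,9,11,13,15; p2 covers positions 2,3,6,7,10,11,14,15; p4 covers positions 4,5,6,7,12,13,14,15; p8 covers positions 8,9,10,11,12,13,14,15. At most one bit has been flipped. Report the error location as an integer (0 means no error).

1

s1: b1⊕b3⊕b5⊕b7⊕b9⊕b11⊕b13⊕b15 = 0⊕1⊕1⊕0⊕1⊕1⊕1⊕0 = 1
s2: b2⊕b3⊕b6⊕b7⊕b10⊕b11⊕b14⊕b15 = 1⊕1⊕0⊕0⊕1⊕1⊕0⊕0 = 0
s4: b4⊕b5⊕b6⊕b7⊕b12⊕b13⊕b14⊕b15 = 1⊕1⊕0⊕0⊕1⊕1⊕0⊕0 = 0
s8: b8⊕b9⊕b10⊕b11⊕b12⊕b13⊕b14⊕b15 = 1⊕1⊕1⊕1⊕1⊕1⊕0⊕0 = 0
Syndrome (s8...s1) = 0001 → position 1.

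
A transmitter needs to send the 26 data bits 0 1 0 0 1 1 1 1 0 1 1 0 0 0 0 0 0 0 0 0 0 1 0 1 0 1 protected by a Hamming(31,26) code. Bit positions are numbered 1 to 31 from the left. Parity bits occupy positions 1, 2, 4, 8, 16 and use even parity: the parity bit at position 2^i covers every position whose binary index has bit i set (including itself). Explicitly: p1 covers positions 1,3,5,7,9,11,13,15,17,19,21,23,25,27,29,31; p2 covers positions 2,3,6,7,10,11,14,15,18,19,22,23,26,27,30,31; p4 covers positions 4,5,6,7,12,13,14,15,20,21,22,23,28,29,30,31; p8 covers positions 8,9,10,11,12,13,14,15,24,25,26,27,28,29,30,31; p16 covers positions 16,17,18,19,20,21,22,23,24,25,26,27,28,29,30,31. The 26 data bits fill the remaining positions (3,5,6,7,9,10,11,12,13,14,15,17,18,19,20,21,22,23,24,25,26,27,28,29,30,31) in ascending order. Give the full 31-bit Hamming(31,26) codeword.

1000100111110111000000000010101

Place data bits at non-power-of-two positions: b3=0, b5=1, b6=0, b7=0, b9=1, b10=1, b11=1, b12=1, b13=0, b14=1, b15=1, b17=0, b18=0, b19=0, b20=0, b21=0, b22=0, b23=0, b24=0, b25=0, b26=0, b27=1, b28=0, b29=1, b30=0, b31=1.
p1 = XOR of data positions {3,5,7,9,11,13,15,17,19,21,23,25,27,29,31} = 0⊕1⊕0⊕1⊕1⊕0⊕1⊕0⊕0⊕0⊕0⊕0⊕1⊕1⊕1 = 1
p2 = XOR of data positions {3,6,7,10,11,14,15,18,19,22,23,26,27,30,31} = 0⊕0⊕0⊕1⊕1⊕1⊕1⊕0⊕0⊕0⊕0⊕0⊕1⊕0⊕1 = 0
p4 = XOR of data positions {5,6,7,12,13,14,15,20,21,22,23,28,29,30,31} = 1⊕0⊕0⊕1⊕0⊕1⊕1⊕0⊕0⊕0⊕0⊕0⊕1⊕0⊕1 = 0
p8 = XOR of data positions {9,10,11,12,13,14,15,24,25,26,27,28,29,30,31} = 1⊕1⊕1⊕1⊕0⊕1⊕1⊕0⊕0⊕0⊕1⊕0⊕1⊕0⊕1 = 1
p16 = XOR of data positions {17,18,19,20,21,22,23,24,25,26,27,28,29,30,31} = 0⊕0⊕0⊕0⊕0⊕0⊕0⊕0⊕0⊕0⊕1⊕0⊕1⊕0⊕1 = 1
Codeword b1..b31 = 1000100111110111000000000010101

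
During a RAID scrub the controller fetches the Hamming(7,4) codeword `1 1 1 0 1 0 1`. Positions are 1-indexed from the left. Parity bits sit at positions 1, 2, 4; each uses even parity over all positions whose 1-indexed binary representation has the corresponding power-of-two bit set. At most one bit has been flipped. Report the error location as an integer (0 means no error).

2

s1: b1⊕b3⊕b5⊕b7 = 1⊕1⊕1⊕1 = 0
s2: b2⊕b3⊕b6⊕b7 = 1⊕1⊕0⊕1 = 1
s4: b4⊕b5⊕b6⊕b7 = 0⊕1⊕0⊕1 = 0
Syndrome (s4...s1) = 010 → position 2.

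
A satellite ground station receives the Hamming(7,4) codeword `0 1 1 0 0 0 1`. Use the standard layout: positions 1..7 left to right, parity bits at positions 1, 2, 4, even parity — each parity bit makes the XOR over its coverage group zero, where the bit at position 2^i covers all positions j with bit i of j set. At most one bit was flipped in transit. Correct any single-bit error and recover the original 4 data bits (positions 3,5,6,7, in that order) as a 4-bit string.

s1: b1⊕b3⊕b5⊕b7 = 0⊕1⊕0⊕1 = 0
s2: b2⊕b3⊕b6⊕b7 = 1⊕1⊕0⊕1 = 1
s4: b4⊕b5⊕b6⊕b7 = 0⊕0⊕0⊕1 = 1
Syndrome (s4...s1) = 110 → position 6.
Flip bit 6: corrected codeword = 0110011
Data bits at positions 3,5,6,7: 1011

1011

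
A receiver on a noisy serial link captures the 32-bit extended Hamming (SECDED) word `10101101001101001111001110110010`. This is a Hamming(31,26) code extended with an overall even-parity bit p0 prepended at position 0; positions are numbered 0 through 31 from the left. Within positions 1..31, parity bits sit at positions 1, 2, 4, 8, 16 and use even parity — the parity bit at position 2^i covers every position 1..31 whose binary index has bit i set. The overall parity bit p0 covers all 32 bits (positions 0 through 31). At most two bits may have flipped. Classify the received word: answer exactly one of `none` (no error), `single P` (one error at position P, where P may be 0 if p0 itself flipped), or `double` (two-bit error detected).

double

s1: b1⊕b3⊕b5⊕b7⊕b9⊕b11⊕b13⊕b15⊕b17⊕b19⊕b21⊕b23⊕b25⊕b27⊕b29⊕b31 = 0⊕0⊕1⊕1⊕0⊕1⊕1⊕0⊕1⊕1⊕0⊕1⊕0⊕1⊕0⊕0 = 0
s2: b2⊕b3⊕b6⊕b7⊕b10⊕b11⊕b14⊕b15⊕b18⊕b19⊕b22⊕b23⊕b26⊕b27⊕b30⊕b31 = 1⊕0⊕0⊕1⊕1⊕1⊕0⊕0⊕1⊕1⊕1⊕1⊕1⊕1⊕1⊕0 = 1
s4: b4⊕b5⊕b6⊕b7⊕b12⊕b13⊕b14⊕b15⊕b20⊕b21⊕b22⊕b23⊕b28⊕b29⊕b30⊕b31 = 1⊕1⊕0⊕1⊕0⊕1⊕0⊕0⊕0⊕0⊕1⊕1⊕0⊕0⊕1⊕0 = 1
s8: b8⊕b9⊕b10⊕b11⊕b12⊕b13⊕b14⊕b15⊕b24⊕b25⊕b26⊕b27⊕b28⊕b29⊕b30⊕b31 = 0⊕0⊕1⊕1⊕0⊕1⊕0⊕0⊕1⊕0⊕1⊕1⊕0⊕0⊕1⊕0 = 1
s16: b16⊕b17⊕b18⊕b19⊕b20⊕b21⊕b22⊕b23⊕b24⊕b25⊕b26⊕b27⊕b28⊕b29⊕b30⊕b31 = 1⊕1⊕1⊕1⊕0⊕0⊕1⊕1⊕1⊕0⊕1⊕1⊕0⊕0⊕1⊕0 = 0
Syndrome (s16...s1) = 01110 → position 14.
Overall parity (XOR of all 32 bits, including p0): 1⊕0⊕1⊕0⊕1⊕1⊕0⊕1⊕0⊕0⊕1⊕1⊕0⊕1⊕0⊕0⊕1⊕1⊕1⊕1⊕0⊕0⊕1⊕1⊕1⊕0⊕1⊕1⊕0⊕0⊕1⊕0 = 0
Overall=0, syndrome position=14 → double-bit error detected (uncorrectable).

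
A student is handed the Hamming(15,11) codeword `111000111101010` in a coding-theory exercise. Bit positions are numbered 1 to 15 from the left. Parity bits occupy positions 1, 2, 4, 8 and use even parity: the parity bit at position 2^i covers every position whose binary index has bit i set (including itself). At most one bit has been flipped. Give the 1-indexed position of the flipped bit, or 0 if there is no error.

14

s1: b1⊕b3⊕b5⊕b7⊕b9⊕b11⊕b13⊕b15 = 1⊕1⊕0⊕1⊕1⊕0⊕0⊕0 = 0
s2: b2⊕b3⊕b6⊕b7⊕b10⊕b11⊕b14⊕b15 = 1⊕1⊕0⊕1⊕1⊕0⊕1⊕0 = 1
s4: b4⊕b5⊕b6⊕b7⊕b12⊕b13⊕b14⊕b15 = 0⊕0⊕0⊕1⊕1⊕0⊕1⊕0 = 1
s8: b8⊕b9⊕b10⊕b11⊕b12⊕b13⊕b14⊕b15 = 1⊕1⊕1⊕0⊕1⊕0⊕1⊕0 = 1
Syndrome (s8...s1) = 1110 → position 14.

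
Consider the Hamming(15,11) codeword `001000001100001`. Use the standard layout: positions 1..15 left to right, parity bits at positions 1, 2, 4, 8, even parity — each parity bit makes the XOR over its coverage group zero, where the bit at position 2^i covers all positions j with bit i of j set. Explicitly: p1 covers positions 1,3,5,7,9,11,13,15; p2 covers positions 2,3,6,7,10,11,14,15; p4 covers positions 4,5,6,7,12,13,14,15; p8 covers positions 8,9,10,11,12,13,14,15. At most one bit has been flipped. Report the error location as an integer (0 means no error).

15

s1: b1⊕b3⊕b5⊕b7⊕b9⊕b11⊕b13⊕b15 = 0⊕1⊕0⊕0⊕1⊕0⊕0⊕1 = 1
s2: b2⊕b3⊕b6⊕b7⊕b10⊕b11⊕b14⊕b15 = 0⊕1⊕0⊕0⊕1⊕0⊕0⊕1 = 1
s4: b4⊕b5⊕b6⊕b7⊕b12⊕b13⊕b14⊕b15 = 0⊕0⊕0⊕0⊕0⊕0⊕0⊕1 = 1
s8: b8⊕b9⊕b10⊕b11⊕b12⊕b13⊕b14⊕b15 = 0⊕1⊕1⊕0⊕0⊕0⊕0⊕1 = 1
Syndrome (s8...s1) = 1111 → position 15.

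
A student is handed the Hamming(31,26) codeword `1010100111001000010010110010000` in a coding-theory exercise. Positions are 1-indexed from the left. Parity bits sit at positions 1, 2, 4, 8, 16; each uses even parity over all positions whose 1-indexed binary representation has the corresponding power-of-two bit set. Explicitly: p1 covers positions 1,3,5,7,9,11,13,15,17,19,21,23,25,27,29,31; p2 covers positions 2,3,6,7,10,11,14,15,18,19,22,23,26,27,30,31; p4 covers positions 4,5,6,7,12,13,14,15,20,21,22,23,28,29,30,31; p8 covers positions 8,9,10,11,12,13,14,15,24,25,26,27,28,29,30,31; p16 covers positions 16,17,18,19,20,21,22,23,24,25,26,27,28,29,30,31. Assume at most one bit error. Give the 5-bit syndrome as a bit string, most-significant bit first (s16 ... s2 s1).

10010

s1: b1⊕b3⊕b5⊕b7⊕b9⊕b11⊕b13⊕b15⊕b17⊕b19⊕b21⊕b23⊕b25⊕b27⊕b29⊕b31 = 1⊕1⊕1⊕0⊕1⊕0⊕1⊕0⊕0⊕0⊕1⊕1⊕0⊕1⊕0⊕0 = 0
s2: b2⊕b3⊕b6⊕b7⊕b10⊕b11⊕b14⊕b15⊕b18⊕b19⊕b22⊕b23⊕b26⊕b27⊕b30⊕b31 = 0⊕1⊕0⊕0⊕1⊕0⊕0⊕0⊕1⊕0⊕0⊕1⊕0⊕1⊕0⊕0 = 1
s4: b4⊕b5⊕b6⊕b7⊕b12⊕b13⊕b14⊕b15⊕b20⊕b21⊕b22⊕b23⊕b28⊕b29⊕b30⊕b31 = 0⊕1⊕0⊕0⊕0⊕1⊕0⊕0⊕0⊕1⊕0⊕1⊕0⊕0⊕0⊕0 = 0
s8: b8⊕b9⊕b10⊕b11⊕b12⊕b13⊕b14⊕b15⊕b24⊕b25⊕b26⊕b27⊕b28⊕b29⊕b30⊕b31 = 1⊕1⊕1⊕0⊕0⊕1⊕0⊕0⊕1⊕0⊕0⊕1⊕0⊕0⊕0⊕0 = 0
s16: b16⊕b17⊕b18⊕b19⊕b20⊕b21⊕b22⊕b23⊕b24⊕b25⊕b26⊕b27⊕b28⊕b29⊕b30⊕b31 = 0⊕0⊕1⊕0⊕0⊕1⊕0⊕1⊕1⊕0⊕0⊕1⊕0⊕0⊕0⊕0 = 1
Syndrome (s16...s1) = 10010 → position 18.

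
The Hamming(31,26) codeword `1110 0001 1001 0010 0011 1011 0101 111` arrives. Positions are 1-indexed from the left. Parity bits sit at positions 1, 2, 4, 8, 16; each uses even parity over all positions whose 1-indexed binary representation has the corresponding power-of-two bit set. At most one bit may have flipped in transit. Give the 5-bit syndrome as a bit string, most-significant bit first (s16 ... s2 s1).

00101

s1: b1⊕b3⊕b5⊕b7⊕b9⊕b11⊕b13⊕b15⊕b17⊕b19⊕b21⊕b23⊕b25⊕b27⊕b29⊕b31 = 1⊕1⊕0⊕0⊕1⊕0⊕0⊕1⊕0⊕1⊕1⊕1⊕0⊕0⊕1⊕1 = 1
s2: b2⊕b3⊕b6⊕b7⊕b10⊕b11⊕b14⊕b15⊕b18⊕b19⊕b22⊕b23⊕b26⊕b27⊕b30⊕b31 = 1⊕1⊕0⊕0⊕0⊕0⊕0⊕1⊕0⊕1⊕0⊕1⊕1⊕0⊕1⊕1 = 0
s4: b4⊕b5⊕b6⊕b7⊕b12⊕b13⊕b14⊕b15⊕b20⊕b21⊕b22⊕b23⊕b28⊕b29⊕b30⊕b31 = 0⊕0⊕0⊕0⊕1⊕0⊕0⊕1⊕1⊕1⊕0⊕1⊕1⊕1⊕1⊕1 = 1
s8: b8⊕b9⊕b10⊕b11⊕b12⊕b13⊕b14⊕b15⊕b24⊕b25⊕b26⊕b27⊕b28⊕b29⊕b30⊕b31 = 1⊕1⊕0⊕0⊕1⊕0⊕0⊕1⊕1⊕0⊕1⊕0⊕1⊕1⊕1⊕1 = 0
s16: b16⊕b17⊕b18⊕b19⊕b20⊕b21⊕b22⊕b23⊕b24⊕b25⊕b26⊕b27⊕b28⊕b29⊕b30⊕b31 = 0⊕0⊕0⊕1⊕1⊕1⊕0⊕1⊕1⊕0⊕1⊕0⊕1⊕1⊕1⊕1 = 0
Syndrome (s16...s1) = 00101 → position 5.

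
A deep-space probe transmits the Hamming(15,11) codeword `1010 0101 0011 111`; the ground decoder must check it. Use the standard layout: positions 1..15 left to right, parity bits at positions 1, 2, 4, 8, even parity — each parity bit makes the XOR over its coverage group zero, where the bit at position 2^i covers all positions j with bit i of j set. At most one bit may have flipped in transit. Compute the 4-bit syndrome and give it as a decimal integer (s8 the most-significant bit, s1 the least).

s1: b1⊕b3⊕b5⊕b7⊕b9⊕b11⊕b13⊕b15 = 1⊕1⊕0⊕0⊕0⊕1⊕1⊕1 = 1
s2: b2⊕b3⊕b6⊕b7⊕b10⊕b11⊕b14⊕b15 = 0⊕1⊕1⊕0⊕0⊕1⊕1⊕1 = 1
s4: b4⊕b5⊕b6⊕b7⊕b12⊕b13⊕b14⊕b15 = 0⊕0⊕1⊕0⊕1⊕1⊕1⊕1 = 1
s8: b8⊕b9⊕b10⊕b11⊕b12⊕b13⊕b14⊕b15 = 1⊕0⊕0⊕1⊕1⊕1⊕1⊕1 = 0
Syndrome (s8...s1) = 0111 → position 7.

7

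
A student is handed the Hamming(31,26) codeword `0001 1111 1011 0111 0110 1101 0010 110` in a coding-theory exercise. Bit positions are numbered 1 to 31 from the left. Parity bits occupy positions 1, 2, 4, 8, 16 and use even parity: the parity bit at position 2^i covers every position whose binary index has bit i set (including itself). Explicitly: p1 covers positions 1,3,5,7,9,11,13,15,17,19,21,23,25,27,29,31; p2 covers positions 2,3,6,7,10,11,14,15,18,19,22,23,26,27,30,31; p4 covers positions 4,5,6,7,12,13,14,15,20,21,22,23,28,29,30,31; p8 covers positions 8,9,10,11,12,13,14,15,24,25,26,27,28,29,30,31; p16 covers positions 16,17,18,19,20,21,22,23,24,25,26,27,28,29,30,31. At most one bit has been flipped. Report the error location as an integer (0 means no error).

s1: b1⊕b3⊕b5⊕b7⊕b9⊕b11⊕b13⊕b15⊕b17⊕b19⊕b21⊕b23⊕b25⊕b27⊕b29⊕b31 = 0⊕0⊕1⊕1⊕1⊕1⊕0⊕1⊕0⊕1⊕1⊕0⊕0⊕1⊕1⊕0 = 1
s2: b2⊕b3⊕b6⊕b7⊕b10⊕b11⊕b14⊕b15⊕b18⊕b19⊕b22⊕b23⊕b26⊕b27⊕b30⊕b31 = 0⊕0⊕1⊕1⊕0⊕1⊕1⊕1⊕1⊕1⊕1⊕0⊕0⊕1⊕1⊕0 = 0
s4: b4⊕b5⊕b6⊕b7⊕b12⊕b13⊕b14⊕b15⊕b20⊕b21⊕b22⊕b23⊕b28⊕b29⊕b30⊕b31 = 1⊕1⊕1⊕1⊕1⊕0⊕1⊕1⊕0⊕1⊕1⊕0⊕0⊕1⊕1⊕0 = 1
s8: b8⊕b9⊕b10⊕b11⊕b12⊕b13⊕b14⊕b15⊕b24⊕b25⊕b26⊕b27⊕b28⊕b29⊕b30⊕b31 = 1⊕1⊕0⊕1⊕1⊕0⊕1⊕1⊕1⊕0⊕0⊕1⊕0⊕1⊕1⊕0 = 0
s16: b16⊕b17⊕b18⊕b19⊕b20⊕b21⊕b22⊕b23⊕b24⊕b25⊕b26⊕b27⊕b28⊕b29⊕b30⊕b31 = 1⊕0⊕1⊕1⊕0⊕1⊕1⊕0⊕1⊕0⊕0⊕1⊕0⊕1⊕1⊕0 = 1
Syndrome (s16...s1) = 10101 → position 21.

21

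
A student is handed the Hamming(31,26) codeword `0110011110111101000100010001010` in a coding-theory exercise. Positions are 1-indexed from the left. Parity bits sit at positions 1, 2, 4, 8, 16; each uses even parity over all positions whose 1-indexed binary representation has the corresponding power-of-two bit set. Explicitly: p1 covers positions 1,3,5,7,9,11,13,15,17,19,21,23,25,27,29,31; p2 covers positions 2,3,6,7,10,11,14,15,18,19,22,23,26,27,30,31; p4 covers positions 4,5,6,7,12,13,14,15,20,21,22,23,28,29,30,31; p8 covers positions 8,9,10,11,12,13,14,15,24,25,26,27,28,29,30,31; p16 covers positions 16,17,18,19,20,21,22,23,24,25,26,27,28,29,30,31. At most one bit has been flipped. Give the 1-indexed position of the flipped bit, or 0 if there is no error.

s1: b1⊕b3⊕b5⊕b7⊕b9⊕b11⊕b13⊕b15⊕b17⊕b19⊕b21⊕b23⊕b25⊕b27⊕b29⊕b31 = 0⊕1⊕0⊕1⊕1⊕1⊕1⊕0⊕0⊕0⊕0⊕0⊕0⊕0⊕0⊕0 = 1
s2: b2⊕b3⊕b6⊕b7⊕b10⊕b11⊕b14⊕b15⊕b18⊕b19⊕b22⊕b23⊕b26⊕b27⊕b30⊕b31 = 1⊕1⊕1⊕1⊕0⊕1⊕1⊕0⊕0⊕0⊕0⊕0⊕0⊕0⊕1⊕0 = 1
s4: b4⊕b5⊕b6⊕b7⊕b12⊕b13⊕b14⊕b15⊕b20⊕b21⊕b22⊕b23⊕b28⊕b29⊕b30⊕b31 = 0⊕0⊕1⊕1⊕1⊕1⊕1⊕0⊕1⊕0⊕0⊕0⊕1⊕0⊕1⊕0 = 0
s8: b8⊕b9⊕b10⊕b11⊕b12⊕b13⊕b14⊕b15⊕b24⊕b25⊕b26⊕b27⊕b28⊕b29⊕b30⊕b31 = 1⊕1⊕0⊕1⊕1⊕1⊕1⊕0⊕1⊕0⊕0⊕0⊕1⊕0⊕1⊕0 = 1
s16: b16⊕b17⊕b18⊕b19⊕b20⊕b21⊕b22⊕b23⊕b24⊕b25⊕b26⊕b27⊕b28⊕b29⊕b30⊕b31 = 1⊕0⊕0⊕0⊕1⊕0⊕0⊕0⊕1⊕0⊕0⊕0⊕1⊕0⊕1⊕0 = 1
Syndrome (s16...s1) = 11011 → position 27.

27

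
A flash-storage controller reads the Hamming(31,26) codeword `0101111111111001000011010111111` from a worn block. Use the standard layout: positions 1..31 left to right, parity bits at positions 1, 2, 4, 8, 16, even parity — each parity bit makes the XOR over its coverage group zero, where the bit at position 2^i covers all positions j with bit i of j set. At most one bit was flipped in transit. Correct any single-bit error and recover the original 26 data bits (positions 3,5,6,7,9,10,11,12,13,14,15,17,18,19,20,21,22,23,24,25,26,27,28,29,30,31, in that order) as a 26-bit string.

s1: b1⊕b3⊕b5⊕b7⊕b9⊕b11⊕b13⊕b15⊕b17⊕b19⊕b21⊕b23⊕b25⊕b27⊕b29⊕b31 = 0⊕0⊕1⊕1⊕1⊕1⊕1⊕0⊕0⊕0⊕1⊕0⊕0⊕1⊕1⊕1 = 1
s2: b2⊕b3⊕b6⊕b7⊕b10⊕b11⊕b14⊕b15⊕b18⊕b19⊕b22⊕b23⊕b26⊕b27⊕b30⊕b31 = 1⊕0⊕1⊕1⊕1⊕1⊕0⊕0⊕0⊕0⊕1⊕0⊕1⊕1⊕1⊕1 = 0
s4: b4⊕b5⊕b6⊕b7⊕b12⊕b13⊕b14⊕b15⊕b20⊕b21⊕b22⊕b23⊕b28⊕b29⊕b30⊕b31 = 1⊕1⊕1⊕1⊕1⊕1⊕0⊕0⊕0⊕1⊕1⊕0⊕1⊕1⊕1⊕1 = 0
s8: b8⊕b9⊕b10⊕b11⊕b12⊕b13⊕b14⊕b15⊕b24⊕b25⊕b26⊕b27⊕b28⊕b29⊕b30⊕b31 = 1⊕1⊕1⊕1⊕1⊕1⊕0⊕0⊕1⊕0⊕1⊕1⊕1⊕1⊕1⊕1 = 1
s16: b16⊕b17⊕b18⊕b19⊕b20⊕b21⊕b22⊕b23⊕b24⊕b25⊕b26⊕b27⊕b28⊕b29⊕b30⊕b31 = 1⊕0⊕0⊕0⊕0⊕1⊕1⊕0⊕1⊕0⊕1⊕1⊕1⊕1⊕1⊕1 = 0
Syndrome (s16...s1) = 01001 → position 9.
Flip bit 9: corrected codeword = 0101111101111001000011010111111
Data bits at positions 3,5,6,7,9,10,11,12,13,14,15,17,18,19,20,21,22,23,24,25,26,27,28,29,30,31: 01110111100000011010111111

01110111100000011010111111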